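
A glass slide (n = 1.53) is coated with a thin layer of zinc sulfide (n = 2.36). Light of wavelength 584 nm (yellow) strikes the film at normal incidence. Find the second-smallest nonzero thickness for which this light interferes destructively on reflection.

247 nm

Top surface (1.0 → 2.36): reflection off a higher-index medium gives a half-wave phase shift.
Ray reflecting at the bottom interface goes from n = 2.36 toward n = 1.53: no phase shift.
The two reflections differ by half a wavelength.
For minimum reflection here: 2 n t = m λ.
The second-smallest nonzero thickness corresponds to m = 2: t = m λ / (2 n) = 2.00 × 584 / (2 × 2.36) = 247 nm.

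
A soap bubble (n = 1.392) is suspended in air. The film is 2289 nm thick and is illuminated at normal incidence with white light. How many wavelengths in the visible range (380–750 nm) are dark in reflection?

Top surface (1.0 → 1.392): reflection off a higher-index medium gives a half-wave phase shift.
Ray reflecting at the bottom interface goes from n = 1.392 toward n = 1.0: no phase shift.
Net: one phase inversion between the two reflected rays.
For weak reflection here: 2 n t = m λ.
λ = 2 n t / m = 6373 / m nm.
m=8: 797 nm (IR); m=9: 708 nm (visible); m=10: 637 nm (visible); m=11: 579 nm (visible); m=12: 531 nm (visible); m=13: 490 nm (visible); m=14: 455 nm (visible); m=15: 425 nm (visible); m=16: 398 nm (visible); m=17: 375 nm (UV).

8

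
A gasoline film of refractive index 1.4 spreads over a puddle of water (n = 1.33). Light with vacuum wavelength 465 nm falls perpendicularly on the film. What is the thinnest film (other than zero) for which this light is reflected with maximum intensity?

83.0 nm

At the upper boundary (n = 1.0 to n = 1.4) the reflected ray undergoes a half-wave phase shift.
At the lower boundary (n = 1.4 to n = 1.33) the reflected ray undergoes no phase shift.
Exactly one π shift → a net half-wave offset.
With one net inversion, constructive interference in reflection requires 2 n t = (m + ½) λ.
Minimum at m = 0: t = λ / (4 n) = 465 / (4 × 1.4) = 83.0 nm.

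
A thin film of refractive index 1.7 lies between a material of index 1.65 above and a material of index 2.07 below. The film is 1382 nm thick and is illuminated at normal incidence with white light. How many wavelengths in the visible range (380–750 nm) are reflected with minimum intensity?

Top surface (1.65 → 1.7): reflection off a higher-index medium gives a half-wave phase shift.
Ray reflecting at the bottom interface goes from n = 1.7 toward n = 2.07: a half-wave phase shift.
Net: no relative phase inversion (both shifts match).
For dark reflection here: 2 n t = (m + ½) λ.
λ = 2 n t / (m + ½) = 4699 / (m + ½) nm.
m=5: 854 nm (IR); m=6: 723 nm (visible); m=7: 627 nm (visible); m=8: 553 nm (visible); m=9: 495 nm (visible); m=10: 448 nm (visible); m=11: 409 nm (visible); m=12: 376 nm (UV).

6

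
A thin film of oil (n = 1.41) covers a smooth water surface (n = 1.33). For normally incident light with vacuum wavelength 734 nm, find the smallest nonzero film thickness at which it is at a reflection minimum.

260 nm

Top surface (1.0 → 1.41): reflection off a higher-index medium gives a half-wave phase shift.
At the lower boundary (n = 1.41 to n = 1.33) the reflected ray undergoes no phase shift.
Exactly one π shift → a net half-wave offset.
So the condition for destructive reflection is 2 n t = m λ.
Minimum nonzero at m = 1: t = λ / (2 n) = 734 / (2 × 1.41) = 260 nm.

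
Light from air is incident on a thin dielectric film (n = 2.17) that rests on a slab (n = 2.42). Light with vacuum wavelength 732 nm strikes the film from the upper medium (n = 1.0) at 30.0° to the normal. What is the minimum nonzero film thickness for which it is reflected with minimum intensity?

Ray reflecting at the top interface goes from n = 1.0 toward n = 2.17: a half-wave phase shift.
Bottom surface (2.17 → 2.42): reflection off a higher-index medium gives a half-wave phase shift.
The two reflections carry the same phase change, so no net offset.
So the condition for destructive reflection is 2 n t cos θ_r = (m + ½) λ.
Snell's law: 1.0 sin 30.0° = 2.17 sin θ_r → sin θ_r = 0.230, cos θ_r = 0.973.
Minimum at m = 0: t = λ / (4 n cos θ_r) = 732 / (4 × 2.17 × 0.973) = 86.7 nm.

86.7 nm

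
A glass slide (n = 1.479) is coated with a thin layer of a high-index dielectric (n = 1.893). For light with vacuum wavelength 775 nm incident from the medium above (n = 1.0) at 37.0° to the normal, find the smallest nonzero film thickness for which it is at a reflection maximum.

108 nm

Top surface (1.0 → 1.893): reflection off a higher-index medium gives a half-wave phase shift.
At the lower boundary (n = 1.893 to n = 1.479) the reflected ray undergoes no phase shift.
Exactly one π shift → a net half-wave offset.
For bright reflection here: 2 n t cos θ_r = (m + ½) λ.
Snell's law: 1.0 sin 37.0° = 1.893 sin θ_r → sin θ_r = 0.318, cos θ_r = 0.948.
Minimum at m = 0: t = λ / (4 n cos θ_r) = 775 / (4 × 1.893 × 0.948) = 108 nm.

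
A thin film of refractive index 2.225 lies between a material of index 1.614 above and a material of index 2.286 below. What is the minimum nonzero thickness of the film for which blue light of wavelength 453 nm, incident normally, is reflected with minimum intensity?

Ray reflecting at the top interface goes from n = 1.614 toward n = 2.225: a half-wave phase shift.
At the lower boundary (n = 2.225 to n = 2.286) the reflected ray undergoes a half-wave phase shift.
Zero or two π shifts → no net half-wave offset.
For dark reflection here: 2 n t = (m + ½) λ.
Minimum at m = 0: t = λ / (4 n) = 453 / (4 × 2.225) = 50.9 nm.

50.9 nm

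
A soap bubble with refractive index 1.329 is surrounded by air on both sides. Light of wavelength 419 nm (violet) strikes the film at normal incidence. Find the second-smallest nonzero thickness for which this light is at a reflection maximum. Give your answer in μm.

0.236 μm

At the upper boundary (n = 1.0 to n = 1.329) the reflected ray undergoes a half-wave phase shift.
Bottom surface (1.329 → 1.0): reflection off a lower-index medium gives no phase shift.
The two reflections differ by half a wavelength.
With one net inversion, constructive interference in reflection requires 2 n t = (m + ½) λ.
The second-smallest nonzero thickness corresponds to m = 1: t = (m + ½) λ / (2 n) = 1.50 × 419 / (2 × 1.329) = 236 nm.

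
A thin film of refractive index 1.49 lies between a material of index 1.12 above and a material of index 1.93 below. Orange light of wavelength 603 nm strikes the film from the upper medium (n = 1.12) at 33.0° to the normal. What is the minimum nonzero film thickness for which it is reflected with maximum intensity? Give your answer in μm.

Top surface (1.12 → 1.49): reflection off a higher-index medium gives a half-wave phase shift.
At the lower boundary (n = 1.49 to n = 1.93) the reflected ray undergoes a half-wave phase shift.
The two reflections carry the same phase change, so no net offset.
With no net inversion, constructive interference in reflection requires 2 n t cos θ_r = m λ.
Snell's law: 1.12 sin 33.0° = 1.49 sin θ_r → sin θ_r = 0.409, cos θ_r = 0.912.
Minimum nonzero at m = 1: t = λ / (2 n cos θ_r) = 603 / (2 × 1.49 × 0.912) = 222 nm.

0.222 μm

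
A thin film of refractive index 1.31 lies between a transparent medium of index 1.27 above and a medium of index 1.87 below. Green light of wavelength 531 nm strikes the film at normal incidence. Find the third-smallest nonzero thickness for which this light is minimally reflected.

507 nm

Ray reflecting at the top interface goes from n = 1.27 toward n = 1.31: a half-wave phase shift.
Ray reflecting at the bottom interface goes from n = 1.31 toward n = 1.87: a half-wave phase shift.
The two reflections carry the same phase change, so no net offset.
So the condition for destructive reflection is 2 n t = (m + ½) λ.
The third-smallest nonzero thickness corresponds to m = 2: t = (m + ½) λ / (2 n) = 2.50 × 531 / (2 × 1.31) = 507 nm.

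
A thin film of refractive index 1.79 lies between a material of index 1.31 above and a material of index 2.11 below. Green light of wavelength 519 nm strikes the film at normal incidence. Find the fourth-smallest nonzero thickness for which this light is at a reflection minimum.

507 nm

Ray reflecting at the top interface goes from n = 1.31 toward n = 1.79: a half-wave phase shift.
At the lower boundary (n = 1.79 to n = 2.11) the reflected ray undergoes a half-wave phase shift.
The two reflections carry the same phase change, so no net offset.
With no net inversion, destructive interference in reflection requires 2 n t = (m + ½) λ.
The fourth-smallest nonzero thickness corresponds to m = 3: t = (m + ½) λ / (2 n) = 3.50 × 519 / (2 × 1.79) = 507 nm.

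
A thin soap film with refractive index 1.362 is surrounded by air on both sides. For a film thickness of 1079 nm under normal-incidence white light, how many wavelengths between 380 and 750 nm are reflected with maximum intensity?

At the upper boundary (n = 1.0 to n = 1.362) the reflected ray undergoes a half-wave phase shift.
Ray reflecting at the bottom interface goes from n = 1.362 toward n = 1.0: no phase shift.
Exactly one π shift → a net half-wave offset.
So the condition for constructive reflection is 2 n t = (m + ½) λ.
λ = 2 n t / (m + ½) = 2939 / (m + ½) nm.
m=3: 840 nm (IR); m=4: 653 nm (visible); m=5: 534 nm (visible); m=6: 452 nm (visible); m=7: 392 nm (visible); m=8: 346 nm (UV).

4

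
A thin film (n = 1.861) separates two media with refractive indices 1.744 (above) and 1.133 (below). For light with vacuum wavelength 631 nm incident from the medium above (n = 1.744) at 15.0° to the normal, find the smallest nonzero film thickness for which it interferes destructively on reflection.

Ray reflecting at the top interface goes from n = 1.744 toward n = 1.861: a half-wave phase shift.
Ray reflecting at the bottom interface goes from n = 1.861 toward n = 1.133: no phase shift.
Exactly one π shift → a net half-wave offset.
With one net inversion, destructive interference in reflection requires 2 n t cos θ_r = m λ.
Snell's law: 1.744 sin 15.0° = 1.861 sin θ_r → sin θ_r = 0.243, cos θ_r = 0.970.
Minimum nonzero at m = 1: t = λ / (2 n cos θ_r) = 631 / (2 × 1.861 × 0.970) = 175 nm.

175 nm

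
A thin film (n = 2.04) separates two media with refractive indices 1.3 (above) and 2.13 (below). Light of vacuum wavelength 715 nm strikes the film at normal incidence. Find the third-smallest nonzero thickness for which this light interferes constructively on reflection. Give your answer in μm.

0.526 μm

Ray reflecting at the top interface goes from n = 1.3 toward n = 2.04: a half-wave phase shift.
At the lower boundary (n = 2.04 to n = 2.13) the reflected ray undergoes a half-wave phase shift.
Zero or two π shifts → no net half-wave offset.
With no net inversion, constructive interference in reflection requires 2 n t = m λ.
The third-smallest nonzero thickness corresponds to m = 3: t = m λ / (2 n) = 3.00 × 715 / (2 × 2.04) = 526 nm.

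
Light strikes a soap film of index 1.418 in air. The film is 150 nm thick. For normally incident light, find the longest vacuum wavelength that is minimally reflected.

Ray reflecting at the top interface goes from n = 1.0 toward n = 1.418: a half-wave phase shift.
Ray reflecting at the bottom interface goes from n = 1.418 toward n = 1.0: no phase shift.
Net: one phase inversion between the two reflected rays.
For weak reflection here: 2 n t = m λ.
λ = 2 n t / m. The longest wavelength is m = 1: λ = 2 × 1.418 × 150 / 1.00 = 425 nm.

425 nm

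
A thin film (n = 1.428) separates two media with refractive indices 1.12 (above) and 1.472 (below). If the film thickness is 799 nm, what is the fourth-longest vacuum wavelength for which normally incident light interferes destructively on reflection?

At the upper boundary (n = 1.12 to n = 1.428) the reflected ray undergoes a half-wave phase shift.
At the lower boundary (n = 1.428 to n = 1.472) the reflected ray undergoes a half-wave phase shift.
The two reflections carry the same phase change, so no net offset.
So the condition for destructive reflection is 2 n t = (m + ½) λ.
λ = 2 n t / (m + ½). The fourth-longest wavelength is m = 3: λ = 2 × 1.428 × 799 / 3.50 = 652 nm.

652 nm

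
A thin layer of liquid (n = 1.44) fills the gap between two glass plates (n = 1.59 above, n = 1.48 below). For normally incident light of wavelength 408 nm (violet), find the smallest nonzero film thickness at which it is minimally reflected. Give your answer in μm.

0.142 μm

Ray reflecting at the top interface goes from n = 1.59 toward n = 1.44: no phase shift.
Bottom surface (1.44 → 1.48): reflection off a higher-index medium gives a half-wave phase shift.
The two reflections differ by half a wavelength.
For minimum reflection here: 2 n t = m λ.
Minimum nonzero at m = 1: t = λ / (2 n) = 408 / (2 × 1.44) = 142 nm.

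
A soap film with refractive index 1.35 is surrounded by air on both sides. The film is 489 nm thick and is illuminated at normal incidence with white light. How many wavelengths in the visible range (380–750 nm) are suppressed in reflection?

Top surface (1.0 → 1.35): reflection off a higher-index medium gives a half-wave phase shift.
At the lower boundary (n = 1.35 to n = 1.0) the reflected ray undergoes no phase shift.
Exactly one π shift → a net half-wave offset.
For weak reflection here: 2 n t = m λ.
λ = 2 n t / m = 1320 / m nm.
m=1: 1320 nm (IR); m=2: 660 nm (visible); m=3: 440 nm (visible); m=4: 330 nm (UV).

2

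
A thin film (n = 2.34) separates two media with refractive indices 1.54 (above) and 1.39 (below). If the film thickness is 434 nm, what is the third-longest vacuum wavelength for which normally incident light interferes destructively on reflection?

677 nm

Ray reflecting at the top interface goes from n = 1.54 toward n = 2.34: a half-wave phase shift.
Ray reflecting at the bottom interface goes from n = 2.34 toward n = 1.39: no phase shift.
Exactly one π shift → a net half-wave offset.
For dark reflection here: 2 n t = m λ.
λ = 2 n t / m. The third-longest wavelength is m = 3: λ = 2 × 2.34 × 434 / 3.00 = 677 nm.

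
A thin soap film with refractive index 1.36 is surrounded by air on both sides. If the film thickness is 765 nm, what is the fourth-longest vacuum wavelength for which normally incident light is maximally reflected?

Top surface (1.0 → 1.36): reflection off a higher-index medium gives a half-wave phase shift.
Ray reflecting at the bottom interface goes from n = 1.36 toward n = 1.0: no phase shift.
Net: one phase inversion between the two reflected rays.
So the condition for constructive reflection is 2 n t = (m + ½) λ.
λ = 2 n t / (m + ½). The fourth-longest wavelength is m = 3: λ = 2 × 1.36 × 765 / 3.50 = 595 nm.

595 nm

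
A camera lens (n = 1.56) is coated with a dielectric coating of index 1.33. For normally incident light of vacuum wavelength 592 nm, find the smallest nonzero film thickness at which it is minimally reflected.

At the upper boundary (n = 1.0 to n = 1.33) the reflected ray undergoes a half-wave phase shift.
Ray reflecting at the bottom interface goes from n = 1.33 toward n = 1.56: a half-wave phase shift.
Net: no relative phase inversion (both shifts match).
With no net inversion, destructive interference in reflection requires 2 n t = (m + ½) λ.
Minimum at m = 0: t = λ / (4 n) = 592 / (4 × 1.33) = 111 nm.

111 nm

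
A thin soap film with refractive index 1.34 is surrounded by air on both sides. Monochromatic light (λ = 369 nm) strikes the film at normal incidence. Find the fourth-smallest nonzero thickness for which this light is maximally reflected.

Top surface (1.0 → 1.34): reflection off a higher-index medium gives a half-wave phase shift.
Ray reflecting at the bottom interface goes from n = 1.34 toward n = 1.0: no phase shift.
Net: one phase inversion between the two reflected rays.
With one net inversion, constructive interference in reflection requires 2 n t = (m + ½) λ.
The fourth-smallest nonzero thickness corresponds to m = 3: t = (m + ½) λ / (2 n) = 3.50 × 369 / (2 × 1.34) = 482 nm.

482 nm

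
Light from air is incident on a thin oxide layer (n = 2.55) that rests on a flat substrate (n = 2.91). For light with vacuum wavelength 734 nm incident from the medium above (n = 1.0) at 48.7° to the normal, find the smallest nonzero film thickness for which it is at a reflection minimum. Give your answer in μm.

Top surface (1.0 → 2.55): reflection off a higher-index medium gives a half-wave phase shift.
At the lower boundary (n = 2.55 to n = 2.91) the reflected ray undergoes a half-wave phase shift.
Zero or two π shifts → no net half-wave offset.
For dark reflection here: 2 n t cos θ_r = (m + ½) λ.
Snell's law: 1.0 sin 48.7° = 2.55 sin θ_r → sin θ_r = 0.295, cos θ_r = 0.956.
Minimum at m = 0: t = λ / (4 n cos θ_r) = 734 / (4 × 2.55 × 0.956) = 75.3 nm.

0.0753 μm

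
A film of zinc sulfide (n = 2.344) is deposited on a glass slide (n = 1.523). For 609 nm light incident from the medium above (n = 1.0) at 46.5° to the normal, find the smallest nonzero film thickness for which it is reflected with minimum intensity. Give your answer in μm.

0.137 μm

Ray reflecting at the top interface goes from n = 1.0 toward n = 2.344: a half-wave phase shift.
Bottom surface (2.344 → 1.523): reflection off a lower-index medium gives no phase shift.
Exactly one π shift → a net half-wave offset.
With one net inversion, destructive interference in reflection requires 2 n t cos θ_r = m λ.
Snell's law: 1.0 sin 46.5° = 2.344 sin θ_r → sin θ_r = 0.309, cos θ_r = 0.951.
Minimum nonzero at m = 1: t = λ / (2 n cos θ_r) = 609 / (2 × 2.344 × 0.951) = 137 nm.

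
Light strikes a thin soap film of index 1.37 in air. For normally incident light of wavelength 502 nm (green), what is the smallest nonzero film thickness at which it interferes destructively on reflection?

At the upper boundary (n = 1.0 to n = 1.37) the reflected ray undergoes a half-wave phase shift.
At the lower boundary (n = 1.37 to n = 1.0) the reflected ray undergoes no phase shift.
The two reflections differ by half a wavelength.
So the condition for destructive reflection is 2 n t = m λ.
The smallest nonzero thickness corresponds to m = 1: t = m λ / (2 n) = 1.00 × 502 / (2 × 1.37) = 183 nm.

183 nm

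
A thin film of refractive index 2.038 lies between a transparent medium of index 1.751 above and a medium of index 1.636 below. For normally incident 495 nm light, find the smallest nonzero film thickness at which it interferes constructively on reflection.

At the upper boundary (n = 1.751 to n = 2.038) the reflected ray undergoes a half-wave phase shift.
At the lower boundary (n = 2.038 to n = 1.636) the reflected ray undergoes no phase shift.
Exactly one π shift → a net half-wave offset.
With one net inversion, constructive interference in reflection requires 2 n t = (m + ½) λ.
Minimum at m = 0: t = λ / (4 n) = 495 / (4 × 2.038) = 60.7 nm.

60.7 nm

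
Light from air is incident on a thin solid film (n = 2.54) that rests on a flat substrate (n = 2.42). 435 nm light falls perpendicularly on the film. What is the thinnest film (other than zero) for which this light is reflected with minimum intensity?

85.6 nm

Top surface (1.0 → 2.54): reflection off a higher-index medium gives a half-wave phase shift.
Ray reflecting at the bottom interface goes from n = 2.54 toward n = 2.42: no phase shift.
Net: one phase inversion between the two reflected rays.
So the condition for destructive reflection is 2 n t = m λ.
Minimum nonzero at m = 1: t = λ / (2 n) = 435 / (2 × 2.54) = 85.6 nm.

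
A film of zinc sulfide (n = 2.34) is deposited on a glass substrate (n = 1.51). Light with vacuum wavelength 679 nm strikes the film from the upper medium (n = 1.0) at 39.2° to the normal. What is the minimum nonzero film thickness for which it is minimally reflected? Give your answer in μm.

Ray reflecting at the top interface goes from n = 1.0 toward n = 2.34: a half-wave phase shift.
Bottom surface (2.34 → 1.51): reflection off a lower-index medium gives no phase shift.
The two reflections differ by half a wavelength.
So the condition for destructive reflection is 2 n t cos θ_r = m λ.
Snell's law: 1.0 sin 39.2° = 2.34 sin θ_r → sin θ_r = 0.270, cos θ_r = 0.963.
Minimum nonzero at m = 1: t = λ / (2 n cos θ_r) = 679 / (2 × 2.34 × 0.963) = 151 nm.

0.151 μm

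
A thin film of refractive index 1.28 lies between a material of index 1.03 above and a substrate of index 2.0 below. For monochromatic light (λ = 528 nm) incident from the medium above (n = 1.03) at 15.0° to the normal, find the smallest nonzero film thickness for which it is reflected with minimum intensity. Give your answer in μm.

0.105 μm

Top surface (1.03 → 1.28): reflection off a higher-index medium gives a half-wave phase shift.
Bottom surface (1.28 → 2.0): reflection off a higher-index medium gives a half-wave phase shift.
Zero or two π shifts → no net half-wave offset.
With no net inversion, destructive interference in reflection requires 2 n t cos θ_r = (m + ½) λ.
Snell's law: 1.03 sin 15.0° = 1.28 sin θ_r → sin θ_r = 0.208, cos θ_r = 0.978.
Minimum at m = 0: t = λ / (4 n cos θ_r) = 528 / (4 × 1.28 × 0.978) = 105 nm.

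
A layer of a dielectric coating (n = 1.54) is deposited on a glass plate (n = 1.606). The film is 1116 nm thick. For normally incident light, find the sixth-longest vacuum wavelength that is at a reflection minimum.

625 nm

At the upper boundary (n = 1.0 to n = 1.54) the reflected ray undergoes a half-wave phase shift.
At the lower boundary (n = 1.54 to n = 1.606) the reflected ray undergoes a half-wave phase shift.
Zero or two π shifts → no net half-wave offset.
So the condition for destructive reflection is 2 n t = (m + ½) λ.
λ = 2 n t / (m + ½). The sixth-longest wavelength is m = 5: λ = 2 × 1.54 × 1116 / 5.50 = 625 nm.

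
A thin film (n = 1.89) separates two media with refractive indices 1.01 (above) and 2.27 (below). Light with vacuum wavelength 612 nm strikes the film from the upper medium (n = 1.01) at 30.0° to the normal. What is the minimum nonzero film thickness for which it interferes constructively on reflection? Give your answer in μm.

At the upper boundary (n = 1.01 to n = 1.89) the reflected ray undergoes a half-wave phase shift.
At the lower boundary (n = 1.89 to n = 2.27) the reflected ray undergoes a half-wave phase shift.
Net: no relative phase inversion (both shifts match).
For maximum reflection here: 2 n t cos θ_r = m λ.
Snell's law: 1.01 sin 30.0° = 1.89 sin θ_r → sin θ_r = 0.267, cos θ_r = 0.964.
Minimum nonzero at m = 1: t = λ / (2 n cos θ_r) = 612 / (2 × 1.89 × 0.964) = 168 nm.

0.168 μm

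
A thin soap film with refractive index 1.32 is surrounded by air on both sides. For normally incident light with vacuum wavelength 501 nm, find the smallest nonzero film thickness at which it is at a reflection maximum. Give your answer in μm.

0.0949 μm

Top surface (1.0 → 1.32): reflection off a higher-index medium gives a half-wave phase shift.
Bottom surface (1.32 → 1.0): reflection off a lower-index medium gives no phase shift.
Exactly one π shift → a net half-wave offset.
So the condition for constructive reflection is 2 n t = (m + ½) λ.
Minimum at m = 0: t = λ / (4 n) = 501 / (4 × 1.32) = 94.9 nm.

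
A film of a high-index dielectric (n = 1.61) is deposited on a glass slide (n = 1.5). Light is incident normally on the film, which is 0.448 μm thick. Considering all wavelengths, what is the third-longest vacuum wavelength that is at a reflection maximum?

Ray reflecting at the top interface goes from n = 1.0 toward n = 1.61: a half-wave phase shift.
Bottom surface (1.61 → 1.5): reflection off a lower-index medium gives no phase shift.
Net: one phase inversion between the two reflected rays.
With one net inversion, constructive interference in reflection requires 2 n t = (m + ½) λ.
λ = 2 n t / (m + ½). The third-longest wavelength is m = 2: λ = 2 × 1.61 × 448 / 2.50 = 577 nm.

577 nm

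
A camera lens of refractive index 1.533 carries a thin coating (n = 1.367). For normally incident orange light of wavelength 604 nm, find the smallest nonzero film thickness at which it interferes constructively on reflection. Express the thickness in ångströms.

At the upper boundary (n = 1.0 to n = 1.367) the reflected ray undergoes a half-wave phase shift.
At the lower boundary (n = 1.367 to n = 1.533) the reflected ray undergoes a half-wave phase shift.
Net: no relative phase inversion (both shifts match).
So the condition for constructive reflection is 2 n t = m λ.
Minimum nonzero at m = 1: t = λ / (2 n) = 604 / (2 × 1.367) = 221 nm.

2209 Å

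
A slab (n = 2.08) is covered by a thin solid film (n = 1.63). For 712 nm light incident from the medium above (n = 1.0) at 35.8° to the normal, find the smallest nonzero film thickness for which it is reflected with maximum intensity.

234 nm

At the upper boundary (n = 1.0 to n = 1.63) the reflected ray undergoes a half-wave phase shift.
Ray reflecting at the bottom interface goes from n = 1.63 toward n = 2.08: a half-wave phase shift.
The two reflections carry the same phase change, so no net offset.
With no net inversion, constructive interference in reflection requires 2 n t cos θ_r = m λ.
Snell's law: 1.0 sin 35.8° = 1.63 sin θ_r → sin θ_r = 0.359, cos θ_r = 0.933.
Minimum nonzero at m = 1: t = λ / (2 n cos θ_r) = 712 / (2 × 1.63 × 0.933) = 234 nm.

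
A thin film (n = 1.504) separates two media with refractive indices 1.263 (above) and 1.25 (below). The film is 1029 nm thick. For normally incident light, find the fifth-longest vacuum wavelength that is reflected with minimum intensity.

619 nm

Ray reflecting at the top interface goes from n = 1.263 toward n = 1.504: a half-wave phase shift.
Ray reflecting at the bottom interface goes from n = 1.504 toward n = 1.25: no phase shift.
Exactly one π shift → a net half-wave offset.
For minimum reflection here: 2 n t = m λ.
λ = 2 n t / m. The fifth-longest wavelength is m = 5: λ = 2 × 1.504 × 1029 / 5.00 = 619 nm.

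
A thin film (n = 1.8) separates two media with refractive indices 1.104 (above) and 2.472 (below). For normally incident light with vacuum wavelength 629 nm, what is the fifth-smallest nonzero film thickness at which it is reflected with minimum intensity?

Top surface (1.104 → 1.8): reflection off a higher-index medium gives a half-wave phase shift.
At the lower boundary (n = 1.8 to n = 2.472) the reflected ray undergoes a half-wave phase shift.
The two reflections carry the same phase change, so no net offset.
With no net inversion, destructive interference in reflection requires 2 n t = (m + ½) λ.
The fifth-smallest nonzero thickness corresponds to m = 4: t = (m + ½) λ / (2 n) = 4.50 × 629 / (2 × 1.8) = 786 nm.

786 nm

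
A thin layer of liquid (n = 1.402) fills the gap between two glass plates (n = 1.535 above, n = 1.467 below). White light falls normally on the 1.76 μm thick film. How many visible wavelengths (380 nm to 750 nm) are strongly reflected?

6

At the upper boundary (n = 1.535 to n = 1.402) the reflected ray undergoes no phase shift.
Bottom surface (1.402 → 1.467): reflection off a higher-index medium gives a half-wave phase shift.
The two reflections differ by half a wavelength.
With one net inversion, constructive interference in reflection requires 2 n t = (m + ½) λ.
λ = 2 n t / (m + ½) = 4935 / (m + ½) nm.
m=6: 759 nm (IR); m=7: 658 nm (visible); m=8: 581 nm (visible); m=9: 519 nm (visible); m=10: 470 nm (visible); m=11: 429 nm (visible); m=12: 395 nm (visible); m=13: 366 nm (UV).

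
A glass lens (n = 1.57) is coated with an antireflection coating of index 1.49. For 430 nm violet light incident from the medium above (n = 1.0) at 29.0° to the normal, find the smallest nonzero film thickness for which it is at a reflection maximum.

153 nm

Top surface (1.0 → 1.49): reflection off a higher-index medium gives a half-wave phase shift.
At the lower boundary (n = 1.49 to n = 1.57) the reflected ray undergoes a half-wave phase shift.
The two reflections carry the same phase change, so no net offset.
With no net inversion, constructive interference in reflection requires 2 n t cos θ_r = m λ.
Snell's law: 1.0 sin 29.0° = 1.49 sin θ_r → sin θ_r = 0.325, cos θ_r = 0.946.
Minimum nonzero at m = 1: t = λ / (2 n cos θ_r) = 430 / (2 × 1.49 × 0.946) = 153 nm.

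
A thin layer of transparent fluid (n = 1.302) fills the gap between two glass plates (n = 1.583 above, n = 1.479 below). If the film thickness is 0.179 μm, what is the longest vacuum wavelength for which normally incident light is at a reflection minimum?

Top surface (1.583 → 1.302): reflection off a lower-index medium gives no phase shift.
Ray reflecting at the bottom interface goes from n = 1.302 toward n = 1.479: a half-wave phase shift.
The two reflections differ by half a wavelength.
With one net inversion, destructive interference in reflection requires 2 n t = m λ.
λ = 2 n t / m. The longest wavelength is m = 1: λ = 2 × 1.302 × 179 / 1.00 = 466 nm.

466 nm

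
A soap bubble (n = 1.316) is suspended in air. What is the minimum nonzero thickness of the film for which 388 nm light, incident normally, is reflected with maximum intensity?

At the upper boundary (n = 1.0 to n = 1.316) the reflected ray undergoes a half-wave phase shift.
Ray reflecting at the bottom interface goes from n = 1.316 toward n = 1.0: no phase shift.
The two reflections differ by half a wavelength.
So the condition for constructive reflection is 2 n t = (m + ½) λ.
Minimum at m = 0: t = λ / (4 n) = 388 / (4 × 1.316) = 73.7 nm.

73.7 nm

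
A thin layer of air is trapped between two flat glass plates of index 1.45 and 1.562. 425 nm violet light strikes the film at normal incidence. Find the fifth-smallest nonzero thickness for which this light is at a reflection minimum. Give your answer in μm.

Ray reflecting at the top interface goes from n = 1.45 toward n = 1.0: no phase shift.
At the lower boundary (n = 1.0 to n = 1.562) the reflected ray undergoes a half-wave phase shift.
The two reflections differ by half a wavelength.
So the condition for destructive reflection is 2 n t = m λ.
The fifth-smallest nonzero thickness corresponds to m = 5: t = m λ / (2 n) = 5.00 × 425 / (2 × 1.0) = 1063 nm.

1.06 μm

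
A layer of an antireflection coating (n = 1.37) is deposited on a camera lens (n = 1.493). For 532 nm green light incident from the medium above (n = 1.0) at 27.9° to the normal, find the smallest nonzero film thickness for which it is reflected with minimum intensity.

103 nm

At the upper boundary (n = 1.0 to n = 1.37) the reflected ray undergoes a half-wave phase shift.
Bottom surface (1.37 → 1.493): reflection off a higher-index medium gives a half-wave phase shift.
The two reflections carry the same phase change, so no net offset.
For dark reflection here: 2 n t cos θ_r = (m + ½) λ.
Snell's law: 1.0 sin 27.9° = 1.37 sin θ_r → sin θ_r = 0.342, cos θ_r = 0.940.
Minimum at m = 0: t = λ / (4 n cos θ_r) = 532 / (4 × 1.37 × 0.940) = 103 nm.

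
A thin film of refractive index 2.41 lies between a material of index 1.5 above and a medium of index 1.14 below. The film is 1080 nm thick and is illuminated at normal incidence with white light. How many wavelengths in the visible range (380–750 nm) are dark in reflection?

7

Top surface (1.5 → 2.41): reflection off a higher-index medium gives a half-wave phase shift.
Ray reflecting at the bottom interface goes from n = 2.41 toward n = 1.14: no phase shift.
Net: one phase inversion between the two reflected rays.
With one net inversion, destructive interference in reflection requires 2 n t = m λ.
λ = 2 n t / m = 5206 / m nm.
m=6: 868 nm (IR); m=7: 744 nm (visible); m=8: 651 nm (visible); m=9: 578 nm (visible); m=10: 521 nm (visible); m=11: 473 nm (visible); m=12: 434 nm (visible); m=13: 400 nm (visible); m=14: 372 nm (UV).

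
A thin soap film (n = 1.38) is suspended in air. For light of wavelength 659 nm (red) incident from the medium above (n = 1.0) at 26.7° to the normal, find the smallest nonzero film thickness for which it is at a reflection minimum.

Ray reflecting at the top interface goes from n = 1.0 toward n = 1.38: a half-wave phase shift.
At the lower boundary (n = 1.38 to n = 1.0) the reflected ray undergoes no phase shift.
The two reflections differ by half a wavelength.
For dark reflection here: 2 n t cos θ_r = m λ.
Snell's law: 1.0 sin 26.7° = 1.38 sin θ_r → sin θ_r = 0.326, cos θ_r = 0.946.
Minimum nonzero at m = 1: t = λ / (2 n cos θ_r) = 659 / (2 × 1.38 × 0.946) = 253 nm.

253 nm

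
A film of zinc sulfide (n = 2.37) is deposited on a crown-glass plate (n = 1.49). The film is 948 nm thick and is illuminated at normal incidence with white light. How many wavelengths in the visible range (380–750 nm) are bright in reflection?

At the upper boundary (n = 1.0 to n = 2.37) the reflected ray undergoes a half-wave phase shift.
Ray reflecting at the bottom interface goes from n = 2.37 toward n = 1.49: no phase shift.
The two reflections differ by half a wavelength.
With one net inversion, constructive interference in reflection requires 2 n t = (m + ½) λ.
λ = 2 n t / (m + ½) = 4494 / (m + ½) nm.
m=5: 817 nm (IR); m=6: 691 nm (visible); m=7: 599 nm (visible); m=8: 529 nm (visible); m=9: 473 nm (visible); m=10: 428 nm (visible); m=11: 391 nm (visible); m=12: 359 nm (UV).

6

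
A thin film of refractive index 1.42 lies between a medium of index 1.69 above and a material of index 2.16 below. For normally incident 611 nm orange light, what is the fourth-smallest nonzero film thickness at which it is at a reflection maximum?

753 nm

At the upper boundary (n = 1.69 to n = 1.42) the reflected ray undergoes no phase shift.
Ray reflecting at the bottom interface goes from n = 1.42 toward n = 2.16: a half-wave phase shift.
Exactly one π shift → a net half-wave offset.
So the condition for constructive reflection is 2 n t = (m + ½) λ.
The fourth-smallest nonzero thickness corresponds to m = 3: t = (m + ½) λ / (2 n) = 3.50 × 611 / (2 × 1.42) = 753 nm.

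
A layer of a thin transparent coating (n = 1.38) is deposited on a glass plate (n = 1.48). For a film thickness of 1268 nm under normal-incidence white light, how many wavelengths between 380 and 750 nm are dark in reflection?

4

Top surface (1.0 → 1.38): reflection off a higher-index medium gives a half-wave phase shift.
At the lower boundary (n = 1.38 to n = 1.48) the reflected ray undergoes a half-wave phase shift.
Net: no relative phase inversion (both shifts match).
For weak reflection here: 2 n t = (m + ½) λ.
λ = 2 n t / (m + ½) = 3500 / (m + ½) nm.
m=4: 778 nm (IR); m=5: 636 nm (visible); m=6: 538 nm (visible); m=7: 467 nm (visible); m=8: 412 nm (visible); m=9: 368 nm (UV).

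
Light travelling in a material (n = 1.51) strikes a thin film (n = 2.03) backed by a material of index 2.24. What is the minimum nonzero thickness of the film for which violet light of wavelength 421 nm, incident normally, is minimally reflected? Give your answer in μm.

0.0518 μm

Top surface (1.51 → 2.03): reflection off a higher-index medium gives a half-wave phase shift.
At the lower boundary (n = 2.03 to n = 2.24) the reflected ray undergoes a half-wave phase shift.
The two reflections carry the same phase change, so no net offset.
So the condition for destructive reflection is 2 n t = (m + ½) λ.
Minimum at m = 0: t = λ / (4 n) = 421 / (4 × 2.03) = 51.8 nm.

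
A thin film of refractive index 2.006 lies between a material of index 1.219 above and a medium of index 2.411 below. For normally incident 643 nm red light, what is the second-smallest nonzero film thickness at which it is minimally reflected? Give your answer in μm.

Top surface (1.219 → 2.006): reflection off a higher-index medium gives a half-wave phase shift.
Bottom surface (2.006 → 2.411): reflection off a higher-index medium gives a half-wave phase shift.
Net: no relative phase inversion (both shifts match).
For weak reflection here: 2 n t = (m + ½) λ.
The second-smallest nonzero thickness corresponds to m = 1: t = (m + ½) λ / (2 n) = 1.50 × 643 / (2 × 2.006) = 240 nm.

0.240 μm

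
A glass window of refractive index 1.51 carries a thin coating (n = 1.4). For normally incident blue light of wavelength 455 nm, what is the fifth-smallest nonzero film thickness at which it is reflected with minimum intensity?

At the upper boundary (n = 1.0 to n = 1.4) the reflected ray undergoes a half-wave phase shift.
At the lower boundary (n = 1.4 to n = 1.51) the reflected ray undergoes a half-wave phase shift.
Net: no relative phase inversion (both shifts match).
With no net inversion, destructive interference in reflection requires 2 n t = (m + ½) λ.
The fifth-smallest nonzero thickness corresponds to m = 4: t = (m + ½) λ / (2 n) = 4.50 × 455 / (2 × 1.4) = 731 nm.

731 nm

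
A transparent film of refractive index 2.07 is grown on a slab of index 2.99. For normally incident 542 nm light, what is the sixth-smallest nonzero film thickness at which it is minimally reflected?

Ray reflecting at the top interface goes from n = 1.0 toward n = 2.07: a half-wave phase shift.
Ray reflecting at the bottom interface goes from n = 2.07 toward n = 2.99: a half-wave phase shift.
The two reflections carry the same phase change, so no net offset.
For minimum reflection here: 2 n t = (m + ½) λ.
The sixth-smallest nonzero thickness corresponds to m = 5: t = (m + ½) λ / (2 n) = 5.50 × 542 / (2 × 2.07) = 720 nm.

720 nm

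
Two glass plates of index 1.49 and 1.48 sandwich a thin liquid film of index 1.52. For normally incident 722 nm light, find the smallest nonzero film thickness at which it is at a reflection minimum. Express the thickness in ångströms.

2375 Å

At the upper boundary (n = 1.49 to n = 1.52) the reflected ray undergoes a half-wave phase shift.
At the lower boundary (n = 1.52 to n = 1.48) the reflected ray undergoes no phase shift.
The two reflections differ by half a wavelength.
For weak reflection here: 2 n t = m λ.
Minimum nonzero at m = 1: t = λ / (2 n) = 722 / (2 × 1.52) = 238 nm.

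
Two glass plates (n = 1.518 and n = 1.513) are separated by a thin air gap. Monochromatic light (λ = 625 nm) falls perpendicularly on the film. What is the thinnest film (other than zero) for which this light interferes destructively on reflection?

313 nm

At the upper boundary (n = 1.518 to n = 1.0) the reflected ray undergoes no phase shift.
At the lower boundary (n = 1.0 to n = 1.513) the reflected ray undergoes a half-wave phase shift.
Exactly one π shift → a net half-wave offset.
With one net inversion, destructive interference in reflection requires 2 n t = m λ.
Minimum nonzero at m = 1: t = λ / (2 n) = 625 / (2 × 1.0) = 313 nm.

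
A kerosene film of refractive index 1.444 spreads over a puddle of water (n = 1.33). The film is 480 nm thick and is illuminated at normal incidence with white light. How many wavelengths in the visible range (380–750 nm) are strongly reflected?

Top surface (1.0 → 1.444): reflection off a higher-index medium gives a half-wave phase shift.
Ray reflecting at the bottom interface goes from n = 1.444 toward n = 1.33: no phase shift.
Net: one phase inversion between the two reflected rays.
With one net inversion, constructive interference in reflection requires 2 n t = (m + ½) λ.
λ = 2 n t / (m + ½) = 1386 / (m + ½) nm.
m=1: 924 nm (IR); m=2: 554 nm (visible); m=3: 396 nm (visible); m=4: 308 nm (UV).

2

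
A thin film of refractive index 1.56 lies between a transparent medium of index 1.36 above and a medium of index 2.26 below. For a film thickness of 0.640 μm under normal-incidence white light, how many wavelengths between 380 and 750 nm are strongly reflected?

3

Ray reflecting at the top interface goes from n = 1.36 toward n = 1.56: a half-wave phase shift.
Bottom surface (1.56 → 2.26): reflection off a higher-index medium gives a half-wave phase shift.
The two reflections carry the same phase change, so no net offset.
So the condition for constructive reflection is 2 n t = m λ.
λ = 2 n t / m = 1997 / m nm.
m=2: 998 nm (IR); m=3: 666 nm (visible); m=4: 499 nm (visible); m=5: 399 nm (visible); m=6: 333 nm (UV).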